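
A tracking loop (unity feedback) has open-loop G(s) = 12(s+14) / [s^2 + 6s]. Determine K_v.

Factoring s from the denominator leaves a polynomial with constant term 6, so the system is type 1.
K_v = lim_{s→0} s·G(s) = 12·14 / 6 = 28.

28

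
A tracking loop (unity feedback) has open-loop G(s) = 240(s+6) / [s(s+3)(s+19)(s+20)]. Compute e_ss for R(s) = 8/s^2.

The open loop has one pole at the origin → type 1 system.
K_v = lim_{s→0} s·G(s) = 240·6 / (3·19·20) = 24/19.
e_ss = 8/K_v = 8/(24/19) = 19/3.

19/3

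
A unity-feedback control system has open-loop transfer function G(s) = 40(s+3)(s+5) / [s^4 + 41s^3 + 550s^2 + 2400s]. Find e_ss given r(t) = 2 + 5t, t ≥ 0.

20

Lowest-order denominator term is 2400s, so the open loop has 1 pole at the origin → type 1 system. Taking each input component in turn:
  • 2: tracked with zero error.
  • 5t: e_ss = 5/K_v with K_v=0.25 → 20.
Total e_ss = 20.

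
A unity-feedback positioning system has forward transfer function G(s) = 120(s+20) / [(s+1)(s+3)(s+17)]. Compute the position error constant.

No free integrators in G(s): this is a type 0 system.
K_p = lim_{s→0} G(s) = 120·20 / (1·3·17) = 800/17.

800/17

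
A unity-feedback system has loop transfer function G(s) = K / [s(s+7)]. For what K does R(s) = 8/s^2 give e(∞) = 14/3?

System type = 1 (one pole at s=0).
K_v = lim_{s→0} s·G(s) = K / (7) = (1/7)·K.
e_ss = 8/K_v = 14/3 ⇒ K_v = 12/7 ⇒ K = (12/7)/(1/7) = 12.

12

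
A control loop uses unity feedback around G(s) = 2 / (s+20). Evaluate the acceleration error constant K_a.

The open loop has no poles at the origin → type 0 system.
K_a = lim_{s→0} s^2·G(s) = 0 (the extra factor of s kills the finite limit).

0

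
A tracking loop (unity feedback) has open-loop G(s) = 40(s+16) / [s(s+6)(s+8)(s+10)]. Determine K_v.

4/3

System type = 1 (one pole at s=0).
K_v = lim_{s→0} s·G(s) = 40·16 / (6·8·10) = 4/3.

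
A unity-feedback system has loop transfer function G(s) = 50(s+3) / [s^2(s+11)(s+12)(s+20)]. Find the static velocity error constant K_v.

infinity

K_v = lim_{s→0} s·G(s); with 2 poles at the origin the limit diverges, so K_v = ∞.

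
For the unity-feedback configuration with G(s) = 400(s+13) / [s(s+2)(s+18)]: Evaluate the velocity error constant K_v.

1300/9

The open loop has one pole at the origin → type 1 system.
K_v = lim_{s→0} s·G(s) = 400·13 / (2·18) = 1300/9.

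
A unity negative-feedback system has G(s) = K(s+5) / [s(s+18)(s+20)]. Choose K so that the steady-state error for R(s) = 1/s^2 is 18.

4

The open loop has one pole at the origin → type 1 system.
K_v = lim_{s→0} s·G(s) = K·5 / (18·20) = (1/72)·K.
e_ss = 1/K_v = 18 ⇒ K_v = 1/18 ⇒ K = (1/18)/(1/72) = 4.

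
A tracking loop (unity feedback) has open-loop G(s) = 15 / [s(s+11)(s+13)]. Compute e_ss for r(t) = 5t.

143/3

The open loop has one pole at the origin → type 1 system.
K_v = lim_{s→0} s·G(s) = 15 / (11·13) = 15/143.
e_ss = 5/K_v = 5/(15/143) = 143/3.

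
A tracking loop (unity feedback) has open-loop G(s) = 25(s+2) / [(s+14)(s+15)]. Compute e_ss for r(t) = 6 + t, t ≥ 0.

G(s) has no factors of s in the denominator, so the system is type 0. Taking each input component in turn:
  • 6: e_ss = 6/(1+K_p) with K_p=5/21 → 63/13.
  • t: a type-0 system cannot track it, e_ss → ∞.
The unbounded component dominates.

infinity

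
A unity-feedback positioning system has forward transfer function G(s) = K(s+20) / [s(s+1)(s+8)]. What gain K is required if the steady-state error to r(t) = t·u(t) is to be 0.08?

G(s) has one factor of s in the denominator, so the system is type 1.
K_v = lim_{s→0} s·G(s) = K·20 / (1·8) = 2.5·K.
e_ss = 1/K_v = 0.08 ⇒ K_v = 12.5 ⇒ K = 12.5/2.5 = 5.

5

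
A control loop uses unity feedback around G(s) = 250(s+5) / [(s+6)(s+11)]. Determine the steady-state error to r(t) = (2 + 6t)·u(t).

No free integrators in G(s): this is a type 0 system. By superposition:
  • 2: e_ss = 2/(1+K_p) with K_p=625/33 → 33/329.
  • 6t: a type-0 system cannot track it, e_ss → ∞.
The unbounded component dominates.

infinity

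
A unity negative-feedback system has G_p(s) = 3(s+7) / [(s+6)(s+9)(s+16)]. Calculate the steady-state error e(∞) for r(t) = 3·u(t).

No free integrators in G_p(s): this is a type 0 system.
K_p = lim_{s→0} G_p(s) = 3·7 / (6·9·16) = 7/288.
e_ss = 3/(1 + K_p) = 3/(295/288) = 864/295.

864/295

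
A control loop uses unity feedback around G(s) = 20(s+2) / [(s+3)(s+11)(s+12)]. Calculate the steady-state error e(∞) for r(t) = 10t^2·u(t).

infinity

No free integrators in G(s): this is a type 0 system.
For a type-0 system K_a = 0, so e_ss to a parabolic input is unbounded.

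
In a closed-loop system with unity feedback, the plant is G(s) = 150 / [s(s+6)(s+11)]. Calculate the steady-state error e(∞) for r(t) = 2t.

0.88

System type = 1 (one pole at s=0).
K_v = lim_{s→0} s·G(s) = 150 / (6·11) = 25/11.
e_ss = 2/K_v = 2/(25/11) = 0.88.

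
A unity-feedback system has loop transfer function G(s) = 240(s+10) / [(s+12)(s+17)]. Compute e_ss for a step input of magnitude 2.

No free integrators in G(s): this is a type 0 system.
K_p = lim_{s→0} G(s) = 240·10 / (12·17) = 200/17.
e_ss = 2/(1 + K_p) = 2/(217/17) = 34/217.

34/217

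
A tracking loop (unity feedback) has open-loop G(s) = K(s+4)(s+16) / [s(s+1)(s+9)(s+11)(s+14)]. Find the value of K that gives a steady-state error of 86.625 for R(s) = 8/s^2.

G(s) has one factor of s in the denominator, so the system is type 1.
K_v = lim_{s→0} s·G(s) = K·4·16 / (1·9·11·14) = (32/693)·K.
e_ss = 8/K_v = 86.625 ⇒ K_v = 64/693 ⇒ K = (64/693)/(32/693) = 2.

2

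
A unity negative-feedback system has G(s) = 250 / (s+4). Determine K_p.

G(s) has no factors of s in the denominator, so the system is type 0.
K_p = lim_{s→0} G(s) = 250 / (4) = 62.5.

62.5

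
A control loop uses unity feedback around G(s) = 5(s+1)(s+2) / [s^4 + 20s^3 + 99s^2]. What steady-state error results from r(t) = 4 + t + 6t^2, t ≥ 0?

118.8

Factoring s^2 from the denominator leaves a polynomial with constant term 99, so the system is type 2. Treating each term separately:
  • 4: tracked with zero error.
  • t: tracked with zero error.
  • 6t^2: e_ss = 12/K_a with K_a=10/99 → 118.8.
Total e_ss = 118.8.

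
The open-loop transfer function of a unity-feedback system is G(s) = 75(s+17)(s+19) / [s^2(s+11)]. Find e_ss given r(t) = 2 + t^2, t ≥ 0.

The open loop has two poles at the origin → type 2 system. By superposition:
  • 2: tracked with zero error.
  • t^2: e_ss = 2/K_a with K_a=24225/11 → 22/24225.
Total e_ss = 22/24225.

22/24225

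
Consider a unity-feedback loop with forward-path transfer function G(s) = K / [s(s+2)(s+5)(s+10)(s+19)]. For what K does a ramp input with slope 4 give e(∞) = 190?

40

One free integrator in G(s): this is a type 1 system.
K_v = lim_{s→0} s·G(s) = K / (2·5·10·19) = (1/1900)·K.
e_ss = 4/K_v = 190 ⇒ K_v = 2/95 ⇒ K = (2/95)/(1/1900) = 40.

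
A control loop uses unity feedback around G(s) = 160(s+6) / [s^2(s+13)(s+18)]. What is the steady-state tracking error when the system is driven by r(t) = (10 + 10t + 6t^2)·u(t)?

2.925

G(s) has two factors of s in the denominator, so the system is type 2. Taking each input component in turn:
  • 10: tracked with zero error.
  • 10t: tracked with zero error.
  • 6t^2: e_ss = 12/K_a with K_a=160/39 → 2.925.
Total e_ss = 2.925.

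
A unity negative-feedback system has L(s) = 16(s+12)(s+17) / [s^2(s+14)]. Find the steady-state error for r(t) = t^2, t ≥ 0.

The open loop has two poles at the origin → type 2 system.
K_a = lim_{s→0} s^2·L(s) = 16·12·17 / (14) = 1632/7.
r(t) = t^2 gives R(s) = 2/s^3.
e_ss = 2/K_a = 2/(1632/7) = 7/816.

7/816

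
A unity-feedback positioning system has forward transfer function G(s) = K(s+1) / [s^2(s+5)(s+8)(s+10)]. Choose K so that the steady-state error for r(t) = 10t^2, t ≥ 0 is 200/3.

120

Two free integrators in G(s): this is a type 2 system.
K_a = lim_{s→0} s^2·G(s) = K·1 / (5·8·10) = 0.0025·K.
e_ss = 20/K_a = 200/3 ⇒ K_a = 0.3 ⇒ K = 0.3/0.0025 = 120.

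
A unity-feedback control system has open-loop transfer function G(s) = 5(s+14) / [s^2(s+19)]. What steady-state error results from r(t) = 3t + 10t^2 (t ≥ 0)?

G(s) has two factors of s in the denominator, so the system is type 2. By superposition:
  • 3t: tracked with zero error.
  • 10t^2: e_ss = 20/K_a with K_a=70/19 → 38/7.
Total e_ss = 38/7.

38/7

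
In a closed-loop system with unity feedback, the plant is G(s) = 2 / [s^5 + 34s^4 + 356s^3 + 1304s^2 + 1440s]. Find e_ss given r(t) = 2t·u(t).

1440

The denominator has no term below 1440s — 1 pole at s=0, type 1.
K_v = lim_{s→0} s·G(s) = 2 / 1440 = 1/720.
e_ss = 2/K_v = 2/(1/720) = 1440.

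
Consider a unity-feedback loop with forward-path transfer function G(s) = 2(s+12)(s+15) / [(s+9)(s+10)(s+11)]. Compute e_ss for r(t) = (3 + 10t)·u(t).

infinity

No free integrators in G(s): this is a type 0 system. Treating each term separately:
  • 3: e_ss = 3/(1+K_p) with K_p=4/11 → 2.2.
  • 10t: a type-0 system cannot track it, e_ss → ∞.
The unbounded component dominates.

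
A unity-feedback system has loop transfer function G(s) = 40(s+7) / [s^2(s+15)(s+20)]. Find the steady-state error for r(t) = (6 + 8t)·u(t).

0

The open loop has two poles at the origin → type 2 system. Taking each input component in turn:
  • 6: tracked with zero error.
  • 8t: tracked with zero error.
Total e_ss = 0.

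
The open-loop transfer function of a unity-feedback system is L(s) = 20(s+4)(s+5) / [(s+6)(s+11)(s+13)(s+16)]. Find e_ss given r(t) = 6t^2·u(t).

infinity

The open loop has no poles at the origin → type 0 system.
For a type-0 system K_a = 0, so e_ss to a parabolic input is unbounded.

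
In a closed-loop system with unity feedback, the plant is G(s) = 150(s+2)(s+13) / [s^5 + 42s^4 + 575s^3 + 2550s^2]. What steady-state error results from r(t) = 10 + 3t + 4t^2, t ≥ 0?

Factoring s^2 from the denominator leaves a polynomial with constant term 2550, so the system is type 2. Taking each input component in turn:
  • 10: tracked with zero error.
  • 3t: tracked with zero error.
  • 4t^2: e_ss = 8/K_a with K_a=26/17 → 68/13.
Total e_ss = 68/13.

68/13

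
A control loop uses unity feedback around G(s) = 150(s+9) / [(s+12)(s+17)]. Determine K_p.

The open loop has no poles at the origin → type 0 system.
K_p = lim_{s→0} G(s) = 150·9 / (12·17) = 225/34.

225/34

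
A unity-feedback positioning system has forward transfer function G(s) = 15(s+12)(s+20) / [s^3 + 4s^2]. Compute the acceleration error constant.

Factoring s^2 from the denominator leaves a polynomial with constant term 4, so the system is type 2.
K_a = lim_{s→0} s^2·G(s) = 15·12·20 / 4 = 900.

900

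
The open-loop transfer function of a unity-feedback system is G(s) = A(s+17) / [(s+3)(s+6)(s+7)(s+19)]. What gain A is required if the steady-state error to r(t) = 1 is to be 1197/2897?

System type = 0 (no poles at s=0).
K_p = lim_{s→0} G(s) = A·17 / (3·6·7·19) = (17/2394)·A.
e_ss = 1/(1 + K_p) = 1197/2897 ⇒ 1 + (17/2394)·A = 2897/1197 ⇒ A = 200.

200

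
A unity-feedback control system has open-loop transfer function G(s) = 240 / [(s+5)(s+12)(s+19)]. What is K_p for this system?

4/19

System type = 0 (no poles at s=0).
K_p = lim_{s→0} G(s) = 240 / (5·12·19) = 4/19.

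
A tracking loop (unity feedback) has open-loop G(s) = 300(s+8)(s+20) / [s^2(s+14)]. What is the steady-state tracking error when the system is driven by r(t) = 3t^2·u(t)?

7/4000

Two free integrators in G(s): this is a type 2 system.
K_a = lim_{s→0} s^2·G(s) = 300·8·20 / (14) = 24000/7.
r(t) = 3t^2 gives R(s) = 6/s^3.
e_ss = 6/K_a = 6/(24000/7) = 7/4000.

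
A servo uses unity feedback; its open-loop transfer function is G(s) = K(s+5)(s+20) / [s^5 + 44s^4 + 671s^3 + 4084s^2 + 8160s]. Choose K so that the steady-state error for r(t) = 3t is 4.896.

50

Lowest-order denominator term is 8160s, so the open loop has 1 pole at the origin → type 1 system.
K_v = lim_{s→0} s·G(s) = K·5·20 / 8160 = (5/408)·K.
e_ss = 3/K_v = 4.896 ⇒ K_v = 125/204 ⇒ K = (125/204)/(5/408) = 50.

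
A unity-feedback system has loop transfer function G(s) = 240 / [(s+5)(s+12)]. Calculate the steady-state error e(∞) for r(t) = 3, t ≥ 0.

0.6

The open loop has no poles at the origin → type 0 system.
K_p = lim_{s→0} G(s) = 240 / (5·12) = 4.
e_ss = 3/(1 + K_p) = 3/5 = 0.6.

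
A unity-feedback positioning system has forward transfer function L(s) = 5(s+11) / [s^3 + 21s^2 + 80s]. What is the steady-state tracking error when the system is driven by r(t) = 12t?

192/11

Factoring s from the denominator leaves a polynomial with constant term 80, so the system is type 1.
K_v = lim_{s→0} s·L(s) = 5·11 / 80 = 0.6875.
e_ss = 12/K_v = 12/0.6875 = 192/11.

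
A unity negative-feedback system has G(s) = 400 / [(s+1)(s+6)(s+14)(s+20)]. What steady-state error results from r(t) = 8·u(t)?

G(s) has no factors of s in the denominator, so the system is type 0.
K_p = lim_{s→0} G(s) = 400 / (1·6·14·20) = 5/21.
e_ss = 8/(1 + K_p) = 8/(26/21) = 84/13.

84/13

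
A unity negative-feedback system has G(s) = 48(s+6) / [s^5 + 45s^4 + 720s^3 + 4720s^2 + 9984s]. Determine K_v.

3/104

The denominator has no term below 9984s — 1 pole at s=0, type 1.
K_v = lim_{s→0} s·G(s) = 48·6 / 9984 = 3/104.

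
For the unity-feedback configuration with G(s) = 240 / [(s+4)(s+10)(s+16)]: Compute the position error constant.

No free integrators in G(s): this is a type 0 system.
K_p = lim_{s→0} G(s) = 240 / (4·10·16) = 0.375.

0.375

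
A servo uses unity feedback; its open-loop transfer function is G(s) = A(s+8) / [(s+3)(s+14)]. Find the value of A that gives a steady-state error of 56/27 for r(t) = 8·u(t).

System type = 0 (no poles at s=0).
K_p = lim_{s→0} G(s) = A·8 / (3·14) = (4/21)·A.
e_ss = 8/(1 + K_p) = 56/27 ⇒ 1 + (4/21)·A = 27/7 ⇒ A = 15.

15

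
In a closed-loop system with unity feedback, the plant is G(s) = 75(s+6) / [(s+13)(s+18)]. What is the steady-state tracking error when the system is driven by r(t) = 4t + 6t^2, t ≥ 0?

G(s) has no factors of s in the denominator, so the system is type 0. By superposition:
  • 4t: a type-0 system cannot track it, e_ss → ∞.
  • 6t^2: a type-0 system cannot track it, e_ss → ∞.
The unbounded component dominates.

infinity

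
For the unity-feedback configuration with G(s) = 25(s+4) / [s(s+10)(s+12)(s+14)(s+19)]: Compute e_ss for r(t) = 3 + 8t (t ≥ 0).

2553.6

System type = 1 (one pole at s=0). By superposition:
  • 3: tracked with zero error.
  • 8t: e_ss = 8/K_v with K_v=5/1596 → 2553.6.
Total e_ss = 2553.6.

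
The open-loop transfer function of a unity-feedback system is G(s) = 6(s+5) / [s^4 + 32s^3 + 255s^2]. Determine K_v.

K_v = lim_{s→0} s·G(s); with 2 poles at the origin the limit diverges, so K_v = ∞.

infinity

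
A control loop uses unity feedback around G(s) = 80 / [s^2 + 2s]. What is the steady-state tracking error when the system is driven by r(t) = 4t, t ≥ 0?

Factoring s from the denominator leaves a polynomial with constant term 2, so the system is type 1.
K_v = lim_{s→0} s·G(s) = 80 / 2 = 40.
e_ss = 4/K_v = 4/40 = 0.1.

0.1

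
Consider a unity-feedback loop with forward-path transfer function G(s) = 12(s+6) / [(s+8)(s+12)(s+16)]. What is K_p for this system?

G(s) has no factors of s in the denominator, so the system is type 0.
K_p = lim_{s→0} G(s) = 12·6 / (8·12·16) = 3/64.

3/64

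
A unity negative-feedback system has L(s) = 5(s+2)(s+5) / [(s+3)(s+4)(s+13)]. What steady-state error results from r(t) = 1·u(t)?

78/103

L(s) has no factors of s in the denominator, so the system is type 0.
K_p = lim_{s→0} L(s) = 5·2·5 / (3·4·13) = 25/78.
e_ss = 1/(1 + K_p) = 1/(103/78) = 78/103.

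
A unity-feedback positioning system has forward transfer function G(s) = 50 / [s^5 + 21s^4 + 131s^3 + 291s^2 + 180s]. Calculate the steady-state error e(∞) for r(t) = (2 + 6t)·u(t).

Lowest-order denominator term is 180s, so the open loop has 1 pole at the origin → type 1 system. Treating each term separately:
  • 2: tracked with zero error.
  • 6t: e_ss = 6/K_v with K_v=5/18 → 21.6.
Total e_ss = 21.6.

21.6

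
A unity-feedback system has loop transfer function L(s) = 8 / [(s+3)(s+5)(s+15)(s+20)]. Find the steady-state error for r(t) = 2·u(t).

L(s) has no factors of s in the denominator, so the system is type 0.
K_p = lim_{s→0} L(s) = 8 / (3·5·15·20) = 2/1125.
e_ss = 2/(1 + K_p) = 2/(1127/1125) = 2250/1127.

2250/1127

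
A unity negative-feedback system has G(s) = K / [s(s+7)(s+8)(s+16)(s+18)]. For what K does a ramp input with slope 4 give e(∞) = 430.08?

System type = 1 (one pole at s=0).
K_v = lim_{s→0} s·G(s) = K / (7·8·16·18) = (1/16128)·K.
e_ss = 4/K_v = 430.08 ⇒ K_v = 25/2688 ⇒ K = (25/2688)/(1/16128) = 150.

150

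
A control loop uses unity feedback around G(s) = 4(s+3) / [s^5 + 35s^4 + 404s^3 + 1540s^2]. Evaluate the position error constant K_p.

infinity

K_p = lim_{s→0} G(s); with 2 poles at the origin the limit diverges, so K_p = ∞.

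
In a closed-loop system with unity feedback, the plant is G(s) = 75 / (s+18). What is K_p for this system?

25/6

The open loop has no poles at the origin → type 0 system.
K_p = lim_{s→0} G(s) = 75 / (18) = 25/6.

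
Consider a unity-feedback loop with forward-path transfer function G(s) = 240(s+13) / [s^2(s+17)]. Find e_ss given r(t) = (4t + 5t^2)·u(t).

17/312

System type = 2 (two poles at s=0). By superposition:
  • 4t: tracked with zero error.
  • 5t^2: e_ss = 10/K_a with K_a=3120/17 → 17/312.
Total e_ss = 17/312.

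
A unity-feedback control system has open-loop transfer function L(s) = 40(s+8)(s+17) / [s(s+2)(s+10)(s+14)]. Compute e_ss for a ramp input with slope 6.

The open loop has one pole at the origin → type 1 system.
K_v = lim_{s→0} s·L(s) = 40·8·17 / (2·10·14) = 136/7.
e_ss = 6/K_v = 6/(136/7) = 21/68.

21/68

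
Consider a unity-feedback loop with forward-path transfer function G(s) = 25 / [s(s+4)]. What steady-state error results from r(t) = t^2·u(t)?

System type = 1 (one pole at s=0).
K_a = lim_{s→0} s^2·G(s) = 0; the steady-state error to this parabolic input grows without bound.

infinity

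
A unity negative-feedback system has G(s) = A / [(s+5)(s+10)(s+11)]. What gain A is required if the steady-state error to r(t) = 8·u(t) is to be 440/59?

40

No free integrators in G(s): this is a type 0 system.
K_p = lim_{s→0} G(s) = A / (5·10·11) = (1/550)·A.
e_ss = 8/(1 + K_p) = 440/59 ⇒ 1 + (1/550)·A = 59/55 ⇒ A = 40.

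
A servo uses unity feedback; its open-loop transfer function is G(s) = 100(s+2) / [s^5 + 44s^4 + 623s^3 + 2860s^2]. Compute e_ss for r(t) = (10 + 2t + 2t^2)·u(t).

57.2

Lowest-order denominator term is 2860s^2, so the open loop has 2 poles at the origin → type 2 system. Treating each term separately:
  • 10: tracked with zero error.
  • 2t: tracked with zero error.
  • 2t^2: e_ss = 4/K_a with K_a=10/143 → 57.2.
Total e_ss = 57.2.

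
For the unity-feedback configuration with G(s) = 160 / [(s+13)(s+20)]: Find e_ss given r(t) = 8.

104/21

No free integrators in G(s): this is a type 0 system.
K_p = lim_{s→0} G(s) = 160 / (13·20) = 8/13.
e_ss = 8/(1 + K_p) = 8/(21/13) = 104/21.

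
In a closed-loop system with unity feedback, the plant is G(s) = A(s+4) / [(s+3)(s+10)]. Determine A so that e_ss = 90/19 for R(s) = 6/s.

No free integrators in G(s): this is a type 0 system.
K_p = lim_{s→0} G(s) = A·4 / (3·10) = (2/15)·A.
e_ss = 6/(1 + K_p) = 90/19 ⇒ 1 + (2/15)·A = 19/15 ⇒ A = 2.

2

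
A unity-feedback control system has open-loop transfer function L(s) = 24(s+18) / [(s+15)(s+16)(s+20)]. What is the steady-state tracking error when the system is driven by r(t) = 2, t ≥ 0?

L(s) has no factors of s in the denominator, so the system is type 0.
K_p = lim_{s→0} L(s) = 24·18 / (15·16·20) = 0.09.
e_ss = 2/(1 + K_p) = 2/1.09 = 200/109.

200/109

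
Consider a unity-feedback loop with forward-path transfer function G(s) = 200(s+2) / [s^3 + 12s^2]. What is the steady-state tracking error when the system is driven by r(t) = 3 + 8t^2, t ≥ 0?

0.48

Lowest-order denominator term is 12s^2, so the open loop has 2 poles at the origin → type 2 system. By superposition:
  • 3: tracked with zero error.
  • 8t^2: e_ss = 16/K_a with K_a=100/3 → 0.48.
Total e_ss = 0.48.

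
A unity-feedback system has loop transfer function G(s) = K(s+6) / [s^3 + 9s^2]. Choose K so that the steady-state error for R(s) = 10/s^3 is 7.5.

2

Lowest-order denominator term is 9s^2, so the open loop has 2 poles at the origin → type 2 system.
K_a = lim_{s→0} s^2·G(s) = K·6 / 9 = (2/3)·K.
e_ss = 10/K_a = 7.5 ⇒ K_a = 4/3 ⇒ K = (4/3)/(2/3) = 2.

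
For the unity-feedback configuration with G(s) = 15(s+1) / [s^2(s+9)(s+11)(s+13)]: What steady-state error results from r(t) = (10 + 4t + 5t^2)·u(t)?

The open loop has two poles at the origin → type 2 system. Taking each input component in turn:
  • 10: tracked with zero error.
  • 4t: tracked with zero error.
  • 5t^2: e_ss = 10/K_a with K_a=5/429 → 858.
Total e_ss = 858.

858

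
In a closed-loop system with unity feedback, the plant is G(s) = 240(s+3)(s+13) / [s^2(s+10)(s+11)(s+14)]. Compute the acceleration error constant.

468/77

The open loop has two poles at the origin → type 2 system.
K_a = lim_{s→0} s^2·G(s) = 240·3·13 / (10·11·14) = 468/77.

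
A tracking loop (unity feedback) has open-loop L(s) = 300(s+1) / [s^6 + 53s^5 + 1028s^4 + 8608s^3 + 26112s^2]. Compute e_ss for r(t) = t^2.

174.08

Factoring s^2 from the denominator leaves a polynomial with constant term 26112, so the system is type 2.
K_a = lim_{s→0} s^2·L(s) = 300·1 / 26112 = 25/2176.
r(t) = t^2 gives R(s) = 2/s^3.
e_ss = 2/K_a = 2/(25/2176) = 174.08.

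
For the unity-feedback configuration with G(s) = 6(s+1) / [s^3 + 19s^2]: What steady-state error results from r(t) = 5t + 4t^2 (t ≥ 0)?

76/3

Lowest-order denominator term is 19s^2, so the open loop has 2 poles at the origin → type 2 system. Taking each input component in turn:
  • 5t: tracked with zero error.
  • 4t^2: e_ss = 8/K_a with K_a=6/19 → 76/3.
Total e_ss = 76/3.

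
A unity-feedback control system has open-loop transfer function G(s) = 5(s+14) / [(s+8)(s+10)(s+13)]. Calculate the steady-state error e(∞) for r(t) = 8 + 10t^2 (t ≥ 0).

infinity

G(s) has no factors of s in the denominator, so the system is type 0. Taking each input component in turn:
  • 8: e_ss = 8/(1+K_p) with K_p=7/104 → 832/111.
  • 10t^2: a type-0 system cannot track it, e_ss → ∞.
The unbounded component dominates.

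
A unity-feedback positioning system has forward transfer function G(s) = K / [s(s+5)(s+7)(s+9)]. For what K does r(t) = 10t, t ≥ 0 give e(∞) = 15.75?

System type = 1 (one pole at s=0).
K_v = lim_{s→0} s·G(s) = K / (5·7·9) = (1/315)·K.
e_ss = 10/K_v = 15.75 ⇒ K_v = 40/63 ⇒ K = (40/63)/(1/315) = 200.

200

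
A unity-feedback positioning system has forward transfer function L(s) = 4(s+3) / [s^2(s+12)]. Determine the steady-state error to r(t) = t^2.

System type = 2 (two poles at s=0).
K_a = lim_{s→0} s^2·L(s) = 4·3 / (12) = 1.
r(t) = t^2 gives R(s) = 2/s^3.
e_ss = 2/K_a = 2/1 = 2.

2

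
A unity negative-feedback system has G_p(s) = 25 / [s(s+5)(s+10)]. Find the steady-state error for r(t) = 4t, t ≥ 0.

One free integrator in G_p(s): this is a type 1 system.
K_v = lim_{s→0} s·G_p(s) = 25 / (5·10) = 0.5.
e_ss = 4/K_v = 4/0.5 = 8.

8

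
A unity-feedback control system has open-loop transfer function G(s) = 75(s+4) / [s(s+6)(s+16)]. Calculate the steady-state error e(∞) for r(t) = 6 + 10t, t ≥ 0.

G(s) has one factor of s in the denominator, so the system is type 1. By superposition:
  • 6: tracked with zero error.
  • 10t: e_ss = 10/K_v with K_v=3.125 → 3.2.
Total e_ss = 3.2.

3.2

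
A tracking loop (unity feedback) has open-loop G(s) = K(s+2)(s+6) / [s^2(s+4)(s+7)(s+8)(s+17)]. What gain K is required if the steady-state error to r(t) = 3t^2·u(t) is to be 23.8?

The open loop has two poles at the origin → type 2 system.
K_a = lim_{s→0} s^2·G(s) = K·2·6 / (4·7·8·17) = (3/952)·K.
e_ss = 6/K_a = 23.8 ⇒ K_a = 30/119 ⇒ K = (30/119)/(3/952) = 80.

80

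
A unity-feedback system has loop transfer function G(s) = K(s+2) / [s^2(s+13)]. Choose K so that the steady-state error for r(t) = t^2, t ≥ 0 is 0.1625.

G(s) has two factors of s in the denominator, so the system is type 2.
K_a = lim_{s→0} s^2·G(s) = K·2 / (13) = (2/13)·K.
e_ss = 2/K_a = 0.1625 ⇒ K_a = 160/13 ⇒ K = (160/13)/(2/13) = 80.

80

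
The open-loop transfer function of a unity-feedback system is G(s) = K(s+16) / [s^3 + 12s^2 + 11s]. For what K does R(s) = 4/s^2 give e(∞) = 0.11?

The denominator has no term below 11s — 1 pole at s=0, type 1.
K_v = lim_{s→0} s·G(s) = K·16 / 11 = (16/11)·K.
e_ss = 4/K_v = 0.11 ⇒ K_v = 400/11 ⇒ K = (400/11)/(16/11) = 25.

25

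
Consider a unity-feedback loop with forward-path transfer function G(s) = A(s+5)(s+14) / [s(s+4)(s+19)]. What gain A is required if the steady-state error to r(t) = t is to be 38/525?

15

System type = 1 (one pole at s=0).
K_v = lim_{s→0} s·G(s) = A·5·14 / (4·19) = (35/38)·A.
e_ss = 1/K_v = 38/525 ⇒ K_v = 525/38 ⇒ A = (525/38)/(35/38) = 15.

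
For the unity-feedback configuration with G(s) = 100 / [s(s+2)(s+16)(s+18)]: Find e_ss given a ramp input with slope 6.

34.56

System type = 1 (one pole at s=0).
K_v = lim_{s→0} s·G(s) = 100 / (2·16·18) = 25/144.
e_ss = 6/K_v = 6/(25/144) = 34.56.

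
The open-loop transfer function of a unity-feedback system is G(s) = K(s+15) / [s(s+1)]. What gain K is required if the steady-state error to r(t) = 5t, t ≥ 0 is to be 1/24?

8

G(s) has one factor of s in the denominator, so the system is type 1.
K_v = lim_{s→0} s·G(s) = K·15 / (1) = 15·K.
e_ss = 5/K_v = 1/24 ⇒ K_v = 120 ⇒ K = 120/15 = 8.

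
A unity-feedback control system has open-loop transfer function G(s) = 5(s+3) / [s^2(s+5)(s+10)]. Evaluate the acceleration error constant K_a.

System type = 2 (two poles at s=0).
K_a = lim_{s→0} s^2·G(s) = 5·3 / (5·10) = 0.3.

0.3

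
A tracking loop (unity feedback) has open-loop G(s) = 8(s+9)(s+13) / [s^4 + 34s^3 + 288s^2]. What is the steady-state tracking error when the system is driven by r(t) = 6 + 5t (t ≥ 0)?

0

The denominator has no term below 288s^2 — 2 poles at s=0, type 2. By superposition:
  • 6: tracked with zero error.
  • 5t: tracked with zero error.
Total e_ss = 0.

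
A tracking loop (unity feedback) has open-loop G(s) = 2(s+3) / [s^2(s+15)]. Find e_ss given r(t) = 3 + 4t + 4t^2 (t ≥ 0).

G(s) has two factors of s in the denominator, so the system is type 2. By superposition:
  • 3: tracked with zero error.
  • 4t: tracked with zero error.
  • 4t^2: e_ss = 8/K_a with K_a=0.4 → 20.
Total e_ss = 20.

20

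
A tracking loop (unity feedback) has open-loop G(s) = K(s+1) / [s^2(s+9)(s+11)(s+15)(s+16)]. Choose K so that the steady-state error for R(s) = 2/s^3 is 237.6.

200

System type = 2 (two poles at s=0).
K_a = lim_{s→0} s^2·G(s) = K·1 / (9·11·15·16) = (1/23760)·K.
e_ss = 2/K_a = 237.6 ⇒ K_a = 5/594 ⇒ K = (5/594)/(1/23760) = 200.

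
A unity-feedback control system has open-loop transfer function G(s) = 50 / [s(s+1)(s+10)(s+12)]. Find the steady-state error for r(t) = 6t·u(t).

System type = 1 (one pole at s=0).
K_v = lim_{s→0} s·G(s) = 50 / (1·10·12) = 5/12.
e_ss = 6/K_v = 6/(5/12) = 14.4.

14.4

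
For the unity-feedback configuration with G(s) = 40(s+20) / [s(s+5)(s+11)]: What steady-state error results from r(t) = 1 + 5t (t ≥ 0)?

One free integrator in G(s): this is a type 1 system. By superposition:
  • 1: tracked with zero error.
  • 5t: e_ss = 5/K_v with K_v=160/11 → 11/32.
Total e_ss = 11/32.

11/32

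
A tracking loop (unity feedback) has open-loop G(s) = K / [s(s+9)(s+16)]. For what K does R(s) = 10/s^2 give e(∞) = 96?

G(s) has one factor of s in the denominator, so the system is type 1.
K_v = lim_{s→0} s·G(s) = K / (9·16) = (1/144)·K.
e_ss = 10/K_v = 96 ⇒ K_v = 5/48 ⇒ K = (5/48)/(1/144) = 15.

15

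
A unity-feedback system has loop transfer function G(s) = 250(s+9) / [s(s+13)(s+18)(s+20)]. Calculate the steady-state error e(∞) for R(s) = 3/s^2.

6.24

G(s) has one factor of s in the denominator, so the system is type 1.
K_v = lim_{s→0} s·G(s) = 250·9 / (13·18·20) = 25/52.
e_ss = 3/K_v = 3/(25/52) = 6.24.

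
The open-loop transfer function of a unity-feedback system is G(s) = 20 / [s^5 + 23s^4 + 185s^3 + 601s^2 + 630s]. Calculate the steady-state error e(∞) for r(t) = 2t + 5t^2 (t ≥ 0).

The denominator has no term below 630s — 1 pole at s=0, type 1. Taking each input component in turn:
  • 2t: e_ss = 2/K_v with K_v=2/63 → 63.
  • 5t^2: a type-1 system cannot track it, e_ss → ∞.
The unbounded component dominates.

infinity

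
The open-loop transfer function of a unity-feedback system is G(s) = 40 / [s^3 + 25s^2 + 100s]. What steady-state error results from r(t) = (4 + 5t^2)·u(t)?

infinity

Factoring s from the denominator leaves a polynomial with constant term 100, so the system is type 1. Taking each input component in turn:
  • 4: tracked with zero error.
  • 5t^2: a type-1 system cannot track it, e_ss → ∞.
The unbounded component dominates.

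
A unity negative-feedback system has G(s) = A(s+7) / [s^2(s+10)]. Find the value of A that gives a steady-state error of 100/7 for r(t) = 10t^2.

2

System type = 2 (two poles at s=0).
K_a = lim_{s→0} s^2·G(s) = A·7 / (10) = 0.7·A.
e_ss = 20/K_a = 100/7 ⇒ K_a = 1.4 ⇒ A = 1.4/0.7 = 2.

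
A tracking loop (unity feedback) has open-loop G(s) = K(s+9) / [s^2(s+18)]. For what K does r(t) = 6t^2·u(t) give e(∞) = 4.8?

System type = 2 (two poles at s=0).
K_a = lim_{s→0} s^2·G(s) = K·9 / (18) = 0.5·K.
e_ss = 12/K_a = 4.8 ⇒ K_a = 2.5 ⇒ K = 2.5/0.5 = 5.

5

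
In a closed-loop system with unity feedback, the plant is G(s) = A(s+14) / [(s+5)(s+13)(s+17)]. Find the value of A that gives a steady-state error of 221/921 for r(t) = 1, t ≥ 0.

The open loop has no poles at the origin → type 0 system.
K_p = lim_{s→0} G(s) = A·14 / (5·13·17) = (14/1105)·A.
e_ss = 1/(1 + K_p) = 221/921 ⇒ 1 + (14/1105)·A = 921/221 ⇒ A = 250.

250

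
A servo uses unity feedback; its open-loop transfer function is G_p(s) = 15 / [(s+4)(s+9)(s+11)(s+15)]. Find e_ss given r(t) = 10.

No free integrators in G_p(s): this is a type 0 system.
K_p = lim_{s→0} G_p(s) = 15 / (4·9·11·15) = 1/396.
e_ss = 10/(1 + K_p) = 10/(397/396) = 3960/397.

3960/397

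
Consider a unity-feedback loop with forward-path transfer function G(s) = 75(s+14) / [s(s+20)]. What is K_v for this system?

52.5

The open loop has one pole at the origin → type 1 system.
K_v = lim_{s→0} s·G(s) = 75·14 / (20) = 52.5.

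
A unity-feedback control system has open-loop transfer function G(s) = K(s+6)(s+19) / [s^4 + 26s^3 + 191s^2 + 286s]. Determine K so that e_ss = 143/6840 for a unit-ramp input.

120

The denominator has no term below 286s — 1 pole at s=0, type 1.
K_v = lim_{s→0} s·G(s) = K·6·19 / 286 = (57/143)·K.
e_ss = 1/K_v = 143/6840 ⇒ K_v = 6840/143 ⇒ K = (6840/143)/(57/143) = 120.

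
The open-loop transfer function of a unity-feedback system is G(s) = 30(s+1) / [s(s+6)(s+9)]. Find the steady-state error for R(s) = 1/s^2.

1.8

One free integrator in G(s): this is a type 1 system.
K_v = lim_{s→0} s·G(s) = 30·1 / (6·9) = 5/9.
e_ss = 1/K_v = 1/(5/9) = 1.8.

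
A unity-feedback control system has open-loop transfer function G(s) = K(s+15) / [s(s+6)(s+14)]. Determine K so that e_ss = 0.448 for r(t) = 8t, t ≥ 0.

The open loop has one pole at the origin → type 1 system.
K_v = lim_{s→0} s·G(s) = K·15 / (6·14) = (5/28)·K.
e_ss = 8/K_v = 0.448 ⇒ K_v = 125/7 ⇒ K = (125/7)/(5/28) = 100.

100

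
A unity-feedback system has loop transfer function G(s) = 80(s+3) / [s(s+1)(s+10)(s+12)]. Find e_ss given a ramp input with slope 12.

G(s) has one factor of s in the denominator, so the system is type 1.
K_v = lim_{s→0} s·G(s) = 80·3 / (1·10·12) = 2.
e_ss = 12/K_v = 12/2 = 6.

6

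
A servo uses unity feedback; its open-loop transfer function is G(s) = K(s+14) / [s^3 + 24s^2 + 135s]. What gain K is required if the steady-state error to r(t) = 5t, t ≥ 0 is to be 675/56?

Lowest-order denominator term is 135s, so the open loop has 1 pole at the origin → type 1 system.
K_v = lim_{s→0} s·G(s) = K·14 / 135 = (14/135)·K.
e_ss = 5/K_v = 675/56 ⇒ K_v = 56/135 ⇒ K = (56/135)/(14/135) = 4.

4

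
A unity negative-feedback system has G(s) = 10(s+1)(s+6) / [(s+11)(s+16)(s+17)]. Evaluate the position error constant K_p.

No free integrators in G(s): this is a type 0 system.
K_p = lim_{s→0} G(s) = 10·1·6 / (11·16·17) = 15/748.

15/748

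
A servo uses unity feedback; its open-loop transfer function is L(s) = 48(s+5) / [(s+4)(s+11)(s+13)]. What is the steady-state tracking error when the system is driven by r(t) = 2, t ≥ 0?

The open loop has no poles at the origin → type 0 system.
K_p = lim_{s→0} L(s) = 48·5 / (4·11·13) = 60/143.
e_ss = 2/(1 + K_p) = 2/(203/143) = 286/203.

286/203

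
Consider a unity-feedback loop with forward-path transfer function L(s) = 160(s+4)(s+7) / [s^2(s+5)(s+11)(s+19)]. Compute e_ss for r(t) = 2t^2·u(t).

Two free integrators in L(s): this is a type 2 system.
K_a = lim_{s→0} s^2·L(s) = 160·4·7 / (5·11·19) = 896/209.
r(t) = 2t^2 gives R(s) = 4/s^3.
e_ss = 4/K_a = 4/(896/209) = 209/224.

209/224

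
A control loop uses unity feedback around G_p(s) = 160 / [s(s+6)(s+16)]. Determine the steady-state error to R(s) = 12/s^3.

infinity

System type = 1 (one pole at s=0).
K_a = lim_{s→0} s^2·G_p(s) = 0; the steady-state error to this parabolic input grows without bound.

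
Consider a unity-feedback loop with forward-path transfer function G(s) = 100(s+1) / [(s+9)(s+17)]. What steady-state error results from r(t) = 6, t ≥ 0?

System type = 0 (no poles at s=0).
K_p = lim_{s→0} G(s) = 100·1 / (9·17) = 100/153.
e_ss = 6/(1 + K_p) = 6/(253/153) = 918/253.

918/253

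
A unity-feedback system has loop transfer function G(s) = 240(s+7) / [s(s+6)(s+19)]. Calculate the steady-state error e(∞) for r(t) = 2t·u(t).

19/140

G(s) has one factor of s in the denominator, so the system is type 1.
K_v = lim_{s→0} s·G(s) = 240·7 / (6·19) = 280/19.
e_ss = 2/K_v = 2/(280/19) = 19/140.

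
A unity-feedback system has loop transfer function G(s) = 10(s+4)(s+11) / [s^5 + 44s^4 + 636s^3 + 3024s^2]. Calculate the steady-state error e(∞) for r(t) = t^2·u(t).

Factoring s^2 from the denominator leaves a polynomial with constant term 3024, so the system is type 2.
K_a = lim_{s→0} s^2·G(s) = 10·4·11 / 3024 = 55/378.
r(t) = t^2 gives R(s) = 2/s^3.
e_ss = 2/K_a = 2/(55/378) = 756/55.

756/55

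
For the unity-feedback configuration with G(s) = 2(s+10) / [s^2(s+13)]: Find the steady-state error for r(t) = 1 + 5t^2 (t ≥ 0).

System type = 2 (two poles at s=0). Treating each term separately:
  • 1: tracked with zero error.
  • 5t^2: e_ss = 10/K_a with K_a=20/13 → 6.5.
Total e_ss = 6.5.

6.5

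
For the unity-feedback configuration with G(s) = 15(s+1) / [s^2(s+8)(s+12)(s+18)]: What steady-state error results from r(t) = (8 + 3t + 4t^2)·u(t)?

921.6

Two free integrators in G(s): this is a type 2 system. Treating each term separately:
  • 8: tracked with zero error.
  • 3t: tracked with zero error.
  • 4t^2: e_ss = 8/K_a with K_a=5/576 → 921.6.
Total e_ss = 921.6.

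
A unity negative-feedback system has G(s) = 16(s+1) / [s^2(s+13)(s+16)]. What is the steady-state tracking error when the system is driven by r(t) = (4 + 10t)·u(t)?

G(s) has two factors of s in the denominator, so the system is type 2. By superposition:
  • 4: tracked with zero error.
  • 10t: tracked with zero error.
Total e_ss = 0.

0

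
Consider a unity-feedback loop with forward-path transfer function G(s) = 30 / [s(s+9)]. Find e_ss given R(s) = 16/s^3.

infinity

System type = 1 (one pole at s=0).
For a type-1 system K_a = 0, so e_ss to a parabolic input is unbounded.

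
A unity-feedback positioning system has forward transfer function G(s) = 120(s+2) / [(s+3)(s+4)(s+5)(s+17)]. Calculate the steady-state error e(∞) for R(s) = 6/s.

34/7

G(s) has no factors of s in the denominator, so the system is type 0.
K_p = lim_{s→0} G(s) = 120·2 / (3·4·5·17) = 4/17.
e_ss = 6/(1 + K_p) = 6/(21/17) = 34/7.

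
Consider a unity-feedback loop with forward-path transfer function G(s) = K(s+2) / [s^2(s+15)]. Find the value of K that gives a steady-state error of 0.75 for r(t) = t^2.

20

The open loop has two poles at the origin → type 2 system.
K_a = lim_{s→0} s^2·G(s) = K·2 / (15) = (2/15)·K.
e_ss = 2/K_a = 0.75 ⇒ K_a = 8/3 ⇒ K = (8/3)/(2/15) = 20.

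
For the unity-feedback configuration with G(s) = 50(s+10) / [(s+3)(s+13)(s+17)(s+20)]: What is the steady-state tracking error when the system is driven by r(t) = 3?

1989/688

The open loop has no poles at the origin → type 0 system.
K_p = lim_{s→0} G(s) = 50·10 / (3·13·17·20) = 25/663.
e_ss = 3/(1 + K_p) = 3/(688/663) = 1989/688.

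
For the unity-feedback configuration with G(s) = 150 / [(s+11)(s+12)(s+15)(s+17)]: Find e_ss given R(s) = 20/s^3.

infinity

The open loop has no poles at the origin → type 0 system.
For a type-0 system K_a = 0, so e_ss to a parabolic input is unbounded.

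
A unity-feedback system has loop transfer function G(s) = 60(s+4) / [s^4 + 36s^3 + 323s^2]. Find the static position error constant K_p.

infinity

K_p = lim_{s→0} G(s); with 2 poles at the origin the limit diverges, so K_p = ∞.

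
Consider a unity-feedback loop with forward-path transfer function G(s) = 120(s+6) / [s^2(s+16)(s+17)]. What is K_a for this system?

45/17

System type = 2 (two poles at s=0).
K_a = lim_{s→0} s^2·G(s) = 120·6 / (16·17) = 45/17.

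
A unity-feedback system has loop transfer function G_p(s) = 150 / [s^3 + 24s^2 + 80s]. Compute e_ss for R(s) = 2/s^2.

The denominator has no term below 80s — 1 pole at s=0, type 1.
K_v = lim_{s→0} s·G_p(s) = 150 / 80 = 1.875.
e_ss = 2/K_v = 2/1.875 = 16/15.

16/15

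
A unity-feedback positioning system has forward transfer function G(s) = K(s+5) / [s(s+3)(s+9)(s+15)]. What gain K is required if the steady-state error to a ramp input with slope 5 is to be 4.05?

100

One free integrator in G(s): this is a type 1 system.
K_v = lim_{s→0} s·G(s) = K·5 / (3·9·15) = (1/81)·K.
e_ss = 5/K_v = 4.05 ⇒ K_v = 100/81 ⇒ K = (100/81)/(1/81) = 100.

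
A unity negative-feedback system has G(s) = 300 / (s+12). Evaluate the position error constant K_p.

System type = 0 (no poles at s=0).
K_p = lim_{s→0} G(s) = 300 / (12) = 25.

25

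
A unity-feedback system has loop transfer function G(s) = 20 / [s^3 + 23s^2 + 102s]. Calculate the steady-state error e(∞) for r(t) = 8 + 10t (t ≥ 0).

51

Factoring s from the denominator leaves a polynomial with constant term 102, so the system is type 1. By superposition:
  • 8: tracked with zero error.
  • 10t: e_ss = 10/K_v with K_v=10/51 → 51.
Total e_ss = 51.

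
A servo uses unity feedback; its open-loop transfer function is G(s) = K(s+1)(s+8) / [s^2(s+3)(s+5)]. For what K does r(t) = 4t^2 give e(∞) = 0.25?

60

The open loop has two poles at the origin → type 2 system.
K_a = lim_{s→0} s^2·G(s) = K·1·8 / (3·5) = (8/15)·K.
e_ss = 8/K_a = 0.25 ⇒ K_a = 32 ⇒ K = 32/(8/15) = 60.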